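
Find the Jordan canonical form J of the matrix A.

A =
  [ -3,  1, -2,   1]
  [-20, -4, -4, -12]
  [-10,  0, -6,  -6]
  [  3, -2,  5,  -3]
J_3(-4) ⊕ J_1(-4)

The characteristic polynomial is
  det(x·I − A) = x^4 + 16*x^3 + 96*x^2 + 256*x + 256 = (x + 4)^4

Eigenvalues and multiplicities (the geometric multiplicity of λ is n − rank(A − λI), which equals the number of Jordan blocks for λ):
  λ = -4: algebraic multiplicity = 4, geometric multiplicity = 2

Determining the block sizes for each eigenvalue:
  λ = -4: with am = 4 and gm = 2, the partition is not yet determined (e.g. several partitions of 4 into 2 parts exist). Let N = A − (-4)·I. Computing rank(N^1) = 2, rank(N^2) = 1, rank(N^3) = 0; the number of blocks of size ≥ j is rank(N^{j−1}) − rank(N^j), giving [2, 1, 1]. So we have 1 block(s) of size 3, 1 block(s) of size 1 → block sizes [3, 1]

Assembling the blocks gives a Jordan form
J =
  [-4,  1,  0,  0]
  [ 0, -4,  1,  0]
  [ 0,  0, -4,  0]
  [ 0,  0,  0, -4]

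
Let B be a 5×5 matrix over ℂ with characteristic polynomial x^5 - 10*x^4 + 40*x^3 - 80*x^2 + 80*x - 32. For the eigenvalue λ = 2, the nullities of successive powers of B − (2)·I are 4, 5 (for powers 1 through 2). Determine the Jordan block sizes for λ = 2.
Block sizes for λ = 2: [2, 1, 1, 1]

From the dimensions of kernels of powers, the number of Jordan blocks of size at least j is d_j − d_{j−1} where d_j = dim ker(N^j) (with d_0 = 0). Computing the differences gives [4, 1].
The number of blocks of size exactly k is (#blocks of size ≥ k) − (#blocks of size ≥ k + 1), so the partition is: 3 block(s) of size 1, 1 block(s) of size 2.
In nonincreasing order the block sizes are [2, 1, 1, 1].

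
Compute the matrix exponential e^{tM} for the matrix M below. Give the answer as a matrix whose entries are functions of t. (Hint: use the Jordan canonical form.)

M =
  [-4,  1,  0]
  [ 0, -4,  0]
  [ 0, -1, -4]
e^{tM} =
  [exp(-4*t), t*exp(-4*t), 0]
  [0, exp(-4*t), 0]
  [0, -t*exp(-4*t), exp(-4*t)]

Strategy: write M = P · J · P⁻¹ where J is a Jordan canonical form, so e^{tM} = P · e^{tJ} · P⁻¹, and e^{tJ} can be computed block-by-block.

M has Jordan form
J =
  [-4,  1,  0]
  [ 0, -4,  0]
  [ 0,  0, -4]
(up to reordering of blocks).

Per-block formulas:
  For a 2×2 Jordan block J_2(-4): exp(t · J_2(-4)) = e^(-4t)·(I + t·N), where N is the 2×2 nilpotent shift.
  For a 1×1 block at λ = -4: exp(t · [-4]) = [e^(-4t)].

After assembling e^{tJ} and conjugating by P, we get:

e^{tM} =
  [exp(-4*t), t*exp(-4*t), 0]
  [0, exp(-4*t), 0]
  [0, -t*exp(-4*t), exp(-4*t)]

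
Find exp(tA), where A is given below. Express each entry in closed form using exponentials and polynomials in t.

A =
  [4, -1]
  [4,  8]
e^{tA} =
  [-2*t*exp(6*t) + exp(6*t), -t*exp(6*t)]
  [4*t*exp(6*t), 2*t*exp(6*t) + exp(6*t)]

Strategy: write A = P · J · P⁻¹ where J is a Jordan canonical form, so e^{tA} = P · e^{tJ} · P⁻¹, and e^{tJ} can be computed block-by-block.

A has Jordan form
J =
  [6, 1]
  [0, 6]
(up to reordering of blocks).

Per-block formulas:
  For a 2×2 Jordan block J_2(6): exp(t · J_2(6)) = e^(6t)·(I + t·N), where N is the 2×2 nilpotent shift.

After assembling e^{tJ} and conjugating by P, we get:

e^{tA} =
  [-2*t*exp(6*t) + exp(6*t), -t*exp(6*t)]
  [4*t*exp(6*t), 2*t*exp(6*t) + exp(6*t)]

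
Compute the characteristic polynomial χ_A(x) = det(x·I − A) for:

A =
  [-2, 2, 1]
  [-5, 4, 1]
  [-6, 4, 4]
x^3 - 6*x^2 + 12*x - 8

Expanding det(x·I − A) (e.g. by cofactor expansion or by noting that A is similar to its Jordan form J, which has the same characteristic polynomial as A) gives
  χ_A(x) = x^3 - 6*x^2 + 12*x - 8
which factors as (x - 2)^3. The eigenvalues (with algebraic multiplicities) are λ = 2 with multiplicity 3.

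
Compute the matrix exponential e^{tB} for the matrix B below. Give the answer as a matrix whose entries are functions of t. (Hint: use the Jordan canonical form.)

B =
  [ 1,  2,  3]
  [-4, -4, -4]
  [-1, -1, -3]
e^{tB} =
  [-t^2*exp(-2*t) + 3*t*exp(-2*t) + exp(-2*t), -t^2*exp(-2*t)/2 + 2*t*exp(-2*t), -t^2*exp(-2*t) + 3*t*exp(-2*t)]
  [-4*t*exp(-2*t), -2*t*exp(-2*t) + exp(-2*t), -4*t*exp(-2*t)]
  [t^2*exp(-2*t) - t*exp(-2*t), t^2*exp(-2*t)/2 - t*exp(-2*t), t^2*exp(-2*t) - t*exp(-2*t) + exp(-2*t)]

Strategy: write B = P · J · P⁻¹ where J is a Jordan canonical form, so e^{tB} = P · e^{tJ} · P⁻¹, and e^{tJ} can be computed block-by-block.

B has Jordan form
J =
  [-2,  1,  0]
  [ 0, -2,  1]
  [ 0,  0, -2]
(up to reordering of blocks).

Per-block formulas:
  For a 3×3 Jordan block J_3(-2): exp(t · J_3(-2)) = e^(-2t)·(I + t·N + (t^2/2)·N^2), where N is the 3×3 nilpotent shift.

After assembling e^{tJ} and conjugating by P, we get:

e^{tB} =
  [-t^2*exp(-2*t) + 3*t*exp(-2*t) + exp(-2*t), -t^2*exp(-2*t)/2 + 2*t*exp(-2*t), -t^2*exp(-2*t) + 3*t*exp(-2*t)]
  [-4*t*exp(-2*t), -2*t*exp(-2*t) + exp(-2*t), -4*t*exp(-2*t)]
  [t^2*exp(-2*t) - t*exp(-2*t), t^2*exp(-2*t)/2 - t*exp(-2*t), t^2*exp(-2*t) - t*exp(-2*t) + exp(-2*t)]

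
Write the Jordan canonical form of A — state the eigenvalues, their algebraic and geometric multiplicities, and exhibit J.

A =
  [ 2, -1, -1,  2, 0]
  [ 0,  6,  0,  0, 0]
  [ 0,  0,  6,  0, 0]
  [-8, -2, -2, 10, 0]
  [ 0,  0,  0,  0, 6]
J_2(6) ⊕ J_1(6) ⊕ J_1(6) ⊕ J_1(6)

The characteristic polynomial is
  det(x·I − A) = x^5 - 30*x^4 + 360*x^3 - 2160*x^2 + 6480*x - 7776 = (x - 6)^5

Eigenvalues and multiplicities (the geometric multiplicity of λ is n − rank(A − λI), which equals the number of Jordan blocks for λ):
  λ = 6: algebraic multiplicity = 5, geometric multiplicity = 4

Determining the block sizes for each eigenvalue:
  λ = 6: 4 blocks summing to 5 forces exactly one block of size 2 and the rest size 1 → block sizes [2, 1, 1, 1]

Assembling the blocks gives a Jordan form
J =
  [6, 1, 0, 0, 0]
  [0, 6, 0, 0, 0]
  [0, 0, 6, 0, 0]
  [0, 0, 0, 6, 0]
  [0, 0, 0, 0, 6]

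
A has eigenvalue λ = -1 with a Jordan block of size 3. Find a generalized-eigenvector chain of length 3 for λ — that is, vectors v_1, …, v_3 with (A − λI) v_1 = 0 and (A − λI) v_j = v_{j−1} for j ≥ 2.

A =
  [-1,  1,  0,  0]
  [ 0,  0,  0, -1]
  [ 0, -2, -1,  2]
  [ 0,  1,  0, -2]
A Jordan chain for λ = -1 of length 3:
v_1 = (1, 0, 0, 0)ᵀ
v_2 = (1, 1, -2, 1)ᵀ
v_3 = (0, 1, 0, 0)ᵀ

Let N = A − (-1)·I. We want v_3 with N^3 v_3 = 0 but N^2 v_3 ≠ 0; then v_{j-1} := N · v_j for j = 3, …, 2.

Pick v_3 = (0, 1, 0, 0)ᵀ.
Then v_2 = N · v_3 = (1, 1, -2, 1)ᵀ.
Then v_1 = N · v_2 = (1, 0, 0, 0)ᵀ.

Sanity check: (A − (-1)·I) v_1 = (0, 0, 0, 0)ᵀ = 0. ✓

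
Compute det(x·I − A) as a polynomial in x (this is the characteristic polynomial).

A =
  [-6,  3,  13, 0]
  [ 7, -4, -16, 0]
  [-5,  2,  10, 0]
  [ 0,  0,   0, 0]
x^4

Expanding det(x·I − A) (e.g. by cofactor expansion or by noting that A is similar to its Jordan form J, which has the same characteristic polynomial as A) gives
  χ_A(x) = x^4
which factors as x^4. The eigenvalues (with algebraic multiplicities) are λ = 0 with multiplicity 4.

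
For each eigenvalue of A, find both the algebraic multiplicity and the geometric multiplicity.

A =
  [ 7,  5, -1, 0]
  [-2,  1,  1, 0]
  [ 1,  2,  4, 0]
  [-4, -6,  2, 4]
λ = 4: alg = 4, geom = 2

Step 1 — factor the characteristic polynomial to read off the algebraic multiplicities:
  χ_A(x) = (x - 4)^4

Step 2 — compute geometric multiplicities via the rank-nullity identity g(λ) = n − rank(A − λI):
  rank(A − (4)·I) = 2, so dim ker(A − (4)·I) = n − 2 = 2

Summary:
  λ = 4: algebraic multiplicity = 4, geometric multiplicity = 2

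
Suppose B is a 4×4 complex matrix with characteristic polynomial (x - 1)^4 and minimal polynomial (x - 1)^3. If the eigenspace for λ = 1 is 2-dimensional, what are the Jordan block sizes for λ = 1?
Block sizes for λ = 1: [3, 1]

Step 1 — from the characteristic polynomial, algebraic multiplicity of λ = 1 is 4. From dim ker(B − (1)·I) = 2, there are exactly 2 Jordan blocks for λ = 1.
Step 2 — from the minimal polynomial, the factor (x − 1)^3 tells us the largest block for λ = 1 has size 3.
Step 3 — with total size 4, 2 blocks, and largest block 3, the block sizes (in nonincreasing order) are [3, 1].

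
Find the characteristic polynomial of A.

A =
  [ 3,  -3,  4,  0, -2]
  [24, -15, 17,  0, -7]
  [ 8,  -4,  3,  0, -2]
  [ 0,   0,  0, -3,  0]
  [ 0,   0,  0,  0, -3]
x^5 + 15*x^4 + 90*x^3 + 270*x^2 + 405*x + 243

Expanding det(x·I − A) (e.g. by cofactor expansion or by noting that A is similar to its Jordan form J, which has the same characteristic polynomial as A) gives
  χ_A(x) = x^5 + 15*x^4 + 90*x^3 + 270*x^2 + 405*x + 243
which factors as (x + 3)^5. The eigenvalues (with algebraic multiplicities) are λ = -3 with multiplicity 5.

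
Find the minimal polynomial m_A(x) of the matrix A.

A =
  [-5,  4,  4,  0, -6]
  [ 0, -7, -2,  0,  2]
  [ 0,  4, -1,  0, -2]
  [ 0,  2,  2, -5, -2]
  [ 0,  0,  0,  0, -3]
x^2 + 8*x + 15

The characteristic polynomial is χ_A(x) = (x + 3)^2*(x + 5)^3, so the eigenvalues are known. The minimal polynomial is
  m_A(x) = Π_λ (x − λ)^{k_λ}
where k_λ is the size of the *largest* Jordan block for λ (equivalently, the smallest k with (A − λI)^k v = 0 for every generalised eigenvector v of λ).

  λ = -5: largest Jordan block has size 1, contributing (x + 5)
  λ = -3: largest Jordan block has size 1, contributing (x + 3)

So m_A(x) = (x + 3)*(x + 5) = x^2 + 8*x + 15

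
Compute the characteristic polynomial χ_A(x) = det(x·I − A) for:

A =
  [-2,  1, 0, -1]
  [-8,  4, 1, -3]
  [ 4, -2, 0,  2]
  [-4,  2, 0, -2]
x^4

Expanding det(x·I − A) (e.g. by cofactor expansion or by noting that A is similar to its Jordan form J, which has the same characteristic polynomial as A) gives
  χ_A(x) = x^4
which factors as x^4. The eigenvalues (with algebraic multiplicities) are λ = 0 with multiplicity 4.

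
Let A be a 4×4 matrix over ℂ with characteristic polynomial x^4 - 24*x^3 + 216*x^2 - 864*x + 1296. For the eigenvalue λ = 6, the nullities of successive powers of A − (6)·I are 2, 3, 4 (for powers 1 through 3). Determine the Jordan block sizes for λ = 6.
Block sizes for λ = 6: [3, 1]

From the dimensions of kernels of powers, the number of Jordan blocks of size at least j is d_j − d_{j−1} where d_j = dim ker(N^j) (with d_0 = 0). Computing the differences gives [2, 1, 1].
The number of blocks of size exactly k is (#blocks of size ≥ k) − (#blocks of size ≥ k + 1), so the partition is: 1 block(s) of size 1, 1 block(s) of size 3.
In nonincreasing order the block sizes are [3, 1].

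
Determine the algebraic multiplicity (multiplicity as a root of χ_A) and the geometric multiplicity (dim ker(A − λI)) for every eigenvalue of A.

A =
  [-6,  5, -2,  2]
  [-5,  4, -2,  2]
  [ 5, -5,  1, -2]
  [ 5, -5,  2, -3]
λ = -1: alg = 4, geom = 3

Step 1 — factor the characteristic polynomial to read off the algebraic multiplicities:
  χ_A(x) = (x + 1)^4

Step 2 — compute geometric multiplicities via the rank-nullity identity g(λ) = n − rank(A − λI):
  rank(A − (-1)·I) = 1, so dim ker(A − (-1)·I) = n − 1 = 3

Summary:
  λ = -1: algebraic multiplicity = 4, geometric multiplicity = 3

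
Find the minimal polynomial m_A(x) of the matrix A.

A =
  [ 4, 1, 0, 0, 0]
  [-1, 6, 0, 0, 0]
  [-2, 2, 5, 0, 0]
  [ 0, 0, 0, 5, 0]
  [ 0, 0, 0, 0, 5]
x^2 - 10*x + 25

The characteristic polynomial is χ_A(x) = (x - 5)^5, so the eigenvalues are known. The minimal polynomial is
  m_A(x) = Π_λ (x − λ)^{k_λ}
where k_λ is the size of the *largest* Jordan block for λ (equivalently, the smallest k with (A − λI)^k v = 0 for every generalised eigenvector v of λ).

  λ = 5: largest Jordan block has size 2, contributing (x − 5)^2

So m_A(x) = (x - 5)^2 = x^2 - 10*x + 25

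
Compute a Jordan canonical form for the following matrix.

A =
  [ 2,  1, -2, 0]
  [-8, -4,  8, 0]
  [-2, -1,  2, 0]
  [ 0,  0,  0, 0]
J_2(0) ⊕ J_1(0) ⊕ J_1(0)

The characteristic polynomial is
  det(x·I − A) = x^4

Eigenvalues and multiplicities (the geometric multiplicity of λ is n − rank(A − λI), which equals the number of Jordan blocks for λ):
  λ = 0: algebraic multiplicity = 4, geometric multiplicity = 3

Determining the block sizes for each eigenvalue:
  λ = 0: 3 blocks summing to 4 forces exactly one block of size 2 and the rest size 1 → block sizes [2, 1, 1]

Assembling the blocks gives a Jordan form
J =
  [0, 1, 0, 0]
  [0, 0, 0, 0]
  [0, 0, 0, 0]
  [0, 0, 0, 0]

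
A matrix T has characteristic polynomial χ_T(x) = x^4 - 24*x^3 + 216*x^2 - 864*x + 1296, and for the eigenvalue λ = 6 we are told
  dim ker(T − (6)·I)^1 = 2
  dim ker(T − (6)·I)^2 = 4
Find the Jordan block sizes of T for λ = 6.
Block sizes for λ = 6: [2, 2]

From the dimensions of kernels of powers, the number of Jordan blocks of size at least j is d_j − d_{j−1} where d_j = dim ker(N^j) (with d_0 = 0). Computing the differences gives [2, 2].
The number of blocks of size exactly k is (#blocks of size ≥ k) − (#blocks of size ≥ k + 1), so the partition is: 2 block(s) of size 2.
In nonincreasing order the block sizes are [2, 2].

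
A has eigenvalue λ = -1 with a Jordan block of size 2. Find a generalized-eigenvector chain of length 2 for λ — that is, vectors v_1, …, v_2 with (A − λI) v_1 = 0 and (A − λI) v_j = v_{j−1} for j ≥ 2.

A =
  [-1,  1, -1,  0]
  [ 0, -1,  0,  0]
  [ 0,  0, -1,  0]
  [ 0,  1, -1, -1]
A Jordan chain for λ = -1 of length 2:
v_1 = (1, 0, 0, 1)ᵀ
v_2 = (0, 1, 0, 0)ᵀ

Let N = A − (-1)·I. We want v_2 with N^2 v_2 = 0 but N^1 v_2 ≠ 0; then v_{j-1} := N · v_j for j = 2, …, 2.

Pick v_2 = (0, 1, 0, 0)ᵀ.
Then v_1 = N · v_2 = (1, 0, 0, 1)ᵀ.

Sanity check: (A − (-1)·I) v_1 = (0, 0, 0, 0)ᵀ = 0. ✓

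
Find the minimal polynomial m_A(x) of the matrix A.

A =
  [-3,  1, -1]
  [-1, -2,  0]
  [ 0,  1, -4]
x^3 + 9*x^2 + 27*x + 27

The characteristic polynomial is χ_A(x) = (x + 3)^3, so the eigenvalues are known. The minimal polynomial is
  m_A(x) = Π_λ (x − λ)^{k_λ}
where k_λ is the size of the *largest* Jordan block for λ (equivalently, the smallest k with (A − λI)^k v = 0 for every generalised eigenvector v of λ).

  λ = -3: largest Jordan block has size 3, contributing (x + 3)^3

So m_A(x) = (x + 3)^3 = x^3 + 9*x^2 + 27*x + 27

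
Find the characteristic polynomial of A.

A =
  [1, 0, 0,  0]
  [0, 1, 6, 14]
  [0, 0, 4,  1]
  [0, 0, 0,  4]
x^4 - 10*x^3 + 33*x^2 - 40*x + 16

Expanding det(x·I − A) (e.g. by cofactor expansion or by noting that A is similar to its Jordan form J, which has the same characteristic polynomial as A) gives
  χ_A(x) = x^4 - 10*x^3 + 33*x^2 - 40*x + 16
which factors as (x - 4)^2*(x - 1)^2. The eigenvalues (with algebraic multiplicities) are λ = 1 with multiplicity 2, λ = 4 with multiplicity 2.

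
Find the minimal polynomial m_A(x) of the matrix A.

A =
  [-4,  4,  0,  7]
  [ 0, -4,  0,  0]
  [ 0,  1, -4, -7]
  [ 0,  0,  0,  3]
x^3 + 5*x^2 - 8*x - 48

The characteristic polynomial is χ_A(x) = (x - 3)*(x + 4)^3, so the eigenvalues are known. The minimal polynomial is
  m_A(x) = Π_λ (x − λ)^{k_λ}
where k_λ is the size of the *largest* Jordan block for λ (equivalently, the smallest k with (A − λI)^k v = 0 for every generalised eigenvector v of λ).

  λ = -4: largest Jordan block has size 2, contributing (x + 4)^2
  λ = 3: largest Jordan block has size 1, contributing (x − 3)

So m_A(x) = (x - 3)*(x + 4)^2 = x^3 + 5*x^2 - 8*x - 48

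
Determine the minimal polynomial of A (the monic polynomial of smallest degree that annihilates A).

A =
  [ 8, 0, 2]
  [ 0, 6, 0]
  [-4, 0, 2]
x^2 - 10*x + 24

The characteristic polynomial is χ_A(x) = (x - 6)^2*(x - 4), so the eigenvalues are known. The minimal polynomial is
  m_A(x) = Π_λ (x − λ)^{k_λ}
where k_λ is the size of the *largest* Jordan block for λ (equivalently, the smallest k with (A − λI)^k v = 0 for every generalised eigenvector v of λ).

  λ = 4: largest Jordan block has size 1, contributing (x − 4)
  λ = 6: largest Jordan block has size 1, contributing (x − 6)

So m_A(x) = (x - 6)*(x - 4) = x^2 - 10*x + 24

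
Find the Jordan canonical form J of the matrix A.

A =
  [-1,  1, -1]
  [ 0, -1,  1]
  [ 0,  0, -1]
J_3(-1)

The characteristic polynomial is
  det(x·I − A) = x^3 + 3*x^2 + 3*x + 1 = (x + 1)^3

Eigenvalues and multiplicities (the geometric multiplicity of λ is n − rank(A − λI), which equals the number of Jordan blocks for λ):
  λ = -1: algebraic multiplicity = 3, geometric multiplicity = 1

Determining the block sizes for each eigenvalue:
  λ = -1: one block (gm = 1), so the single block has size am = 3 → block sizes [3]

Assembling the blocks gives a Jordan form
J =
  [-1,  1,  0]
  [ 0, -1,  1]
  [ 0,  0, -1]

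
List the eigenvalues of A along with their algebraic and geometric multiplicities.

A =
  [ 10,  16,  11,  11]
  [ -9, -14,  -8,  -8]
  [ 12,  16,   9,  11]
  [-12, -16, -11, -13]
λ = -2: alg = 4, geom = 2

Step 1 — factor the characteristic polynomial to read off the algebraic multiplicities:
  χ_A(x) = (x + 2)^4

Step 2 — compute geometric multiplicities via the rank-nullity identity g(λ) = n − rank(A − λI):
  rank(A − (-2)·I) = 2, so dim ker(A − (-2)·I) = n − 2 = 2

Summary:
  λ = -2: algebraic multiplicity = 4, geometric multiplicity = 2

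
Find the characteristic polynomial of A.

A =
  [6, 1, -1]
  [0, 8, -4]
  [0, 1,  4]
x^3 - 18*x^2 + 108*x - 216

Expanding det(x·I − A) (e.g. by cofactor expansion or by noting that A is similar to its Jordan form J, which has the same characteristic polynomial as A) gives
  χ_A(x) = x^3 - 18*x^2 + 108*x - 216
which factors as (x - 6)^3. The eigenvalues (with algebraic multiplicities) are λ = 6 with multiplicity 3.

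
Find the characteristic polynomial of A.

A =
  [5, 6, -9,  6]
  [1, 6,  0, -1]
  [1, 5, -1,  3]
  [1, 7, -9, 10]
x^4 - 20*x^3 + 150*x^2 - 500*x + 625

Expanding det(x·I − A) (e.g. by cofactor expansion or by noting that A is similar to its Jordan form J, which has the same characteristic polynomial as A) gives
  χ_A(x) = x^4 - 20*x^3 + 150*x^2 - 500*x + 625
which factors as (x - 5)^4. The eigenvalues (with algebraic multiplicities) are λ = 5 with multiplicity 4.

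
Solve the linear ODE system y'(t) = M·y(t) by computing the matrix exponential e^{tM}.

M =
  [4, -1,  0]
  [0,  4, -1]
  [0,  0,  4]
e^{tM} =
  [exp(4*t), -t*exp(4*t), t^2*exp(4*t)/2]
  [0, exp(4*t), -t*exp(4*t)]
  [0, 0, exp(4*t)]

Strategy: write M = P · J · P⁻¹ where J is a Jordan canonical form, so e^{tM} = P · e^{tJ} · P⁻¹, and e^{tJ} can be computed block-by-block.

M has Jordan form
J =
  [4, 1, 0]
  [0, 4, 1]
  [0, 0, 4]
(up to reordering of blocks).

Per-block formulas:
  For a 3×3 Jordan block J_3(4): exp(t · J_3(4)) = e^(4t)·(I + t·N + (t^2/2)·N^2), where N is the 3×3 nilpotent shift.

After assembling e^{tJ} and conjugating by P, we get:

e^{tM} =
  [exp(4*t), -t*exp(4*t), t^2*exp(4*t)/2]
  [0, exp(4*t), -t*exp(4*t)]
  [0, 0, exp(4*t)]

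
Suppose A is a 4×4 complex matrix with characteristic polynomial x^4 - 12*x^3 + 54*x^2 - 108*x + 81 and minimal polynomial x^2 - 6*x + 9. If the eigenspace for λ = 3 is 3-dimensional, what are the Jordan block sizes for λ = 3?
Block sizes for λ = 3: [2, 1, 1]

Step 1 — from the characteristic polynomial, algebraic multiplicity of λ = 3 is 4. From dim ker(A − (3)·I) = 3, there are exactly 3 Jordan blocks for λ = 3.
Step 2 — from the minimal polynomial, the factor (x − 3)^2 tells us the largest block for λ = 3 has size 2.
Step 3 — with total size 4, 3 blocks, and largest block 2, the block sizes (in nonincreasing order) are [2, 1, 1].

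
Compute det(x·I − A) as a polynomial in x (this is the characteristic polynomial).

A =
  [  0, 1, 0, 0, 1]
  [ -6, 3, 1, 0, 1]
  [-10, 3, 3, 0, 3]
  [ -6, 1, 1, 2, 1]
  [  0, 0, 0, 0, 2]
x^5 - 10*x^4 + 40*x^3 - 80*x^2 + 80*x - 32

Expanding det(x·I − A) (e.g. by cofactor expansion or by noting that A is similar to its Jordan form J, which has the same characteristic polynomial as A) gives
  χ_A(x) = x^5 - 10*x^4 + 40*x^3 - 80*x^2 + 80*x - 32
which factors as (x - 2)^5. The eigenvalues (with algebraic multiplicities) are λ = 2 with multiplicity 5.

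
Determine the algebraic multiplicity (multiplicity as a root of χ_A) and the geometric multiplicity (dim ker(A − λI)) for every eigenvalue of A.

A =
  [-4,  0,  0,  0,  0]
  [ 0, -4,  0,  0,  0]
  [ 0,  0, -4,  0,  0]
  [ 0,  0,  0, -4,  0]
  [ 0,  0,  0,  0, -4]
λ = -4: alg = 5, geom = 5

Step 1 — factor the characteristic polynomial to read off the algebraic multiplicities:
  χ_A(x) = (x + 4)^5

Step 2 — compute geometric multiplicities via the rank-nullity identity g(λ) = n − rank(A − λI):
  rank(A − (-4)·I) = 0, so dim ker(A − (-4)·I) = n − 0 = 5

Summary:
  λ = -4: algebraic multiplicity = 5, geometric multiplicity = 5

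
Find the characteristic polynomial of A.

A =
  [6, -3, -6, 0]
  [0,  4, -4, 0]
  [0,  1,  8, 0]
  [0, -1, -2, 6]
x^4 - 24*x^3 + 216*x^2 - 864*x + 1296

Expanding det(x·I − A) (e.g. by cofactor expansion or by noting that A is similar to its Jordan form J, which has the same characteristic polynomial as A) gives
  χ_A(x) = x^4 - 24*x^3 + 216*x^2 - 864*x + 1296
which factors as (x - 6)^4. The eigenvalues (with algebraic multiplicities) are λ = 6 with multiplicity 4.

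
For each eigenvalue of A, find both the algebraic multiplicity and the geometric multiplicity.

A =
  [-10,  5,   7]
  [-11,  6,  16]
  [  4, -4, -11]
λ = -5: alg = 3, geom = 1

Step 1 — factor the characteristic polynomial to read off the algebraic multiplicities:
  χ_A(x) = (x + 5)^3

Step 2 — compute geometric multiplicities via the rank-nullity identity g(λ) = n − rank(A − λI):
  rank(A − (-5)·I) = 2, so dim ker(A − (-5)·I) = n − 2 = 1

Summary:
  λ = -5: algebraic multiplicity = 3, geometric multiplicity = 1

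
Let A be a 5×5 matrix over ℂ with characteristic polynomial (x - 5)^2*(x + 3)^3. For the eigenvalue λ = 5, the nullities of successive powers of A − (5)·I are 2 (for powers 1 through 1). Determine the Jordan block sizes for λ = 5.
Block sizes for λ = 5: [1, 1]

From the dimensions of kernels of powers, the number of Jordan blocks of size at least j is d_j − d_{j−1} where d_j = dim ker(N^j) (with d_0 = 0). Computing the differences gives [2].
The number of blocks of size exactly k is (#blocks of size ≥ k) − (#blocks of size ≥ k + 1), so the partition is: 2 block(s) of size 1.
In nonincreasing order the block sizes are [1, 1].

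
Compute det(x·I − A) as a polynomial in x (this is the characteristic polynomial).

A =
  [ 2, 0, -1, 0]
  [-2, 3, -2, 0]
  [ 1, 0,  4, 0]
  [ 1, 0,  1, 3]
x^4 - 12*x^3 + 54*x^2 - 108*x + 81

Expanding det(x·I − A) (e.g. by cofactor expansion or by noting that A is similar to its Jordan form J, which has the same characteristic polynomial as A) gives
  χ_A(x) = x^4 - 12*x^3 + 54*x^2 - 108*x + 81
which factors as (x - 3)^4. The eigenvalues (with algebraic multiplicities) are λ = 3 with multiplicity 4.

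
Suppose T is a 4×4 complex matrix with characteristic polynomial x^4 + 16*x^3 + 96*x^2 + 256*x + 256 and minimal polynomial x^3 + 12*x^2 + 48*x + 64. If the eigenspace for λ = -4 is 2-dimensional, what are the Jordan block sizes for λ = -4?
Block sizes for λ = -4: [3, 1]

Step 1 — from the characteristic polynomial, algebraic multiplicity of λ = -4 is 4. From dim ker(T − (-4)·I) = 2, there are exactly 2 Jordan blocks for λ = -4.
Step 2 — from the minimal polynomial, the factor (x + 4)^3 tells us the largest block for λ = -4 has size 3.
Step 3 — with total size 4, 2 blocks, and largest block 3, the block sizes (in nonincreasing order) are [3, 1].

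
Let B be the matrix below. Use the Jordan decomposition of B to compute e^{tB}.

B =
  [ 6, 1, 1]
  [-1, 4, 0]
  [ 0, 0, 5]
e^{tB} =
  [t*exp(5*t) + exp(5*t), t*exp(5*t), t^2*exp(5*t)/2 + t*exp(5*t)]
  [-t*exp(5*t), -t*exp(5*t) + exp(5*t), -t^2*exp(5*t)/2]
  [0, 0, exp(5*t)]

Strategy: write B = P · J · P⁻¹ where J is a Jordan canonical form, so e^{tB} = P · e^{tJ} · P⁻¹, and e^{tJ} can be computed block-by-block.

B has Jordan form
J =
  [5, 1, 0]
  [0, 5, 1]
  [0, 0, 5]
(up to reordering of blocks).

Per-block formulas:
  For a 3×3 Jordan block J_3(5): exp(t · J_3(5)) = e^(5t)·(I + t·N + (t^2/2)·N^2), where N is the 3×3 nilpotent shift.

After assembling e^{tJ} and conjugating by P, we get:

e^{tB} =
  [t*exp(5*t) + exp(5*t), t*exp(5*t), t^2*exp(5*t)/2 + t*exp(5*t)]
  [-t*exp(5*t), -t*exp(5*t) + exp(5*t), -t^2*exp(5*t)/2]
  [0, 0, exp(5*t)]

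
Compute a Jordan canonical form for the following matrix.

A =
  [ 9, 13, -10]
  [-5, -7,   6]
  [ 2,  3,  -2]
J_3(0)

The characteristic polynomial is
  det(x·I − A) = x^3

Eigenvalues and multiplicities (the geometric multiplicity of λ is n − rank(A − λI), which equals the number of Jordan blocks for λ):
  λ = 0: algebraic multiplicity = 3, geometric multiplicity = 1

Determining the block sizes for each eigenvalue:
  λ = 0: one block (gm = 1), so the single block has size am = 3 → block sizes [3]

Assembling the blocks gives a Jordan form
J =
  [0, 1, 0]
  [0, 0, 1]
  [0, 0, 0]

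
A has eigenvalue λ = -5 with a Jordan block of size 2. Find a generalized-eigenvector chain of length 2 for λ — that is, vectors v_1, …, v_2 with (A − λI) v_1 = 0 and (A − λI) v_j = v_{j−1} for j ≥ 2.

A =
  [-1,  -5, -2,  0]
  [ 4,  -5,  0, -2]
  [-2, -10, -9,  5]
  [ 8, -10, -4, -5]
A Jordan chain for λ = -5 of length 2:
v_1 = (4, 4, -2, 8)ᵀ
v_2 = (1, 0, 0, 0)ᵀ

Let N = A − (-5)·I. We want v_2 with N^2 v_2 = 0 but N^1 v_2 ≠ 0; then v_{j-1} := N · v_j for j = 2, …, 2.

Pick v_2 = (1, 0, 0, 0)ᵀ.
Then v_1 = N · v_2 = (4, 4, -2, 8)ᵀ.

Sanity check: (A − (-5)·I) v_1 = (0, 0, 0, 0)ᵀ = 0. ✓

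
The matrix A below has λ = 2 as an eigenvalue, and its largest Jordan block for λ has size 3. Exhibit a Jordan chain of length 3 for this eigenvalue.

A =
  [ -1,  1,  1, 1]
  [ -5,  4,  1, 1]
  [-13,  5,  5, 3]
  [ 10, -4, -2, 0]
A Jordan chain for λ = 2 of length 3:
v_1 = (1, 2, 5, -4)ᵀ
v_2 = (-3, -5, -13, 10)ᵀ
v_3 = (1, 0, 0, 0)ᵀ

Let N = A − (2)·I. We want v_3 with N^3 v_3 = 0 but N^2 v_3 ≠ 0; then v_{j-1} := N · v_j for j = 3, …, 2.

Pick v_3 = (1, 0, 0, 0)ᵀ.
Then v_2 = N · v_3 = (-3, -5, -13, 10)ᵀ.
Then v_1 = N · v_2 = (1, 2, 5, -4)ᵀ.

Sanity check: (A − (2)·I) v_1 = (0, 0, 0, 0)ᵀ = 0. ✓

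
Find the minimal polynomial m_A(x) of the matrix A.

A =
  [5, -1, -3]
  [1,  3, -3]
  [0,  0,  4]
x^2 - 8*x + 16

The characteristic polynomial is χ_A(x) = (x - 4)^3, so the eigenvalues are known. The minimal polynomial is
  m_A(x) = Π_λ (x − λ)^{k_λ}
where k_λ is the size of the *largest* Jordan block for λ (equivalently, the smallest k with (A − λI)^k v = 0 for every generalised eigenvector v of λ).

  λ = 4: largest Jordan block has size 2, contributing (x − 4)^2

So m_A(x) = (x - 4)^2 = x^2 - 8*x + 16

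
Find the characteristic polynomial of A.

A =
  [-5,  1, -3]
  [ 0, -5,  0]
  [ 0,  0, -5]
x^3 + 15*x^2 + 75*x + 125

Expanding det(x·I − A) (e.g. by cofactor expansion or by noting that A is similar to its Jordan form J, which has the same characteristic polynomial as A) gives
  χ_A(x) = x^3 + 15*x^2 + 75*x + 125
which factors as (x + 5)^3. The eigenvalues (with algebraic multiplicities) are λ = -5 with multiplicity 3.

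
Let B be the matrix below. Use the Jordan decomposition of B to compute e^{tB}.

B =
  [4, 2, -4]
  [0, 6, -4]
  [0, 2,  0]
e^{tB} =
  [exp(4*t), exp(4*t) - exp(2*t), -2*exp(4*t) + 2*exp(2*t)]
  [0, 2*exp(4*t) - exp(2*t), -2*exp(4*t) + 2*exp(2*t)]
  [0, exp(4*t) - exp(2*t), -exp(4*t) + 2*exp(2*t)]

Strategy: write B = P · J · P⁻¹ where J is a Jordan canonical form, so e^{tB} = P · e^{tJ} · P⁻¹, and e^{tJ} can be computed block-by-block.

B has Jordan form
J =
  [2, 0, 0]
  [0, 4, 0]
  [0, 0, 4]
(up to reordering of blocks).

Per-block formulas:
  For a 1×1 block at λ = 2: exp(t · [2]) = [e^(2t)].
  For a 1×1 block at λ = 4: exp(t · [4]) = [e^(4t)].

After assembling e^{tJ} and conjugating by P, we get:

e^{tB} =
  [exp(4*t), exp(4*t) - exp(2*t), -2*exp(4*t) + 2*exp(2*t)]
  [0, 2*exp(4*t) - exp(2*t), -2*exp(4*t) + 2*exp(2*t)]
  [0, exp(4*t) - exp(2*t), -exp(4*t) + 2*exp(2*t)]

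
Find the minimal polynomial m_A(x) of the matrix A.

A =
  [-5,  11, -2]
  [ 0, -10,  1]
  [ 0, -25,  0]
x^3 + 15*x^2 + 75*x + 125

The characteristic polynomial is χ_A(x) = (x + 5)^3, so the eigenvalues are known. The minimal polynomial is
  m_A(x) = Π_λ (x − λ)^{k_λ}
where k_λ is the size of the *largest* Jordan block for λ (equivalently, the smallest k with (A − λI)^k v = 0 for every generalised eigenvector v of λ).

  λ = -5: largest Jordan block has size 3, contributing (x + 5)^3

So m_A(x) = (x + 5)^3 = x^3 + 15*x^2 + 75*x + 125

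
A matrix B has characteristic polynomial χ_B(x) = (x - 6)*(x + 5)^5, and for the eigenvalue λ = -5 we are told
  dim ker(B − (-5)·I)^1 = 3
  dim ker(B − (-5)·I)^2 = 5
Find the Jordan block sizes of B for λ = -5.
Block sizes for λ = -5: [2, 2, 1]

From the dimensions of kernels of powers, the number of Jordan blocks of size at least j is d_j − d_{j−1} where d_j = dim ker(N^j) (with d_0 = 0). Computing the differences gives [3, 2].
The number of blocks of size exactly k is (#blocks of size ≥ k) − (#blocks of size ≥ k + 1), so the partition is: 1 block(s) of size 1, 2 block(s) of size 2.
In nonincreasing order the block sizes are [2, 2, 1].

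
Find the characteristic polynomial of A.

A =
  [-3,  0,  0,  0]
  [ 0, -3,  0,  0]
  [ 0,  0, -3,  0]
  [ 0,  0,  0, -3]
x^4 + 12*x^3 + 54*x^2 + 108*x + 81

Expanding det(x·I − A) (e.g. by cofactor expansion or by noting that A is similar to its Jordan form J, which has the same characteristic polynomial as A) gives
  χ_A(x) = x^4 + 12*x^3 + 54*x^2 + 108*x + 81
which factors as (x + 3)^4. The eigenvalues (with algebraic multiplicities) are λ = -3 with multiplicity 4.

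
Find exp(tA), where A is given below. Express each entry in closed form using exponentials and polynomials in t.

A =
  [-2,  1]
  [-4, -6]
e^{tA} =
  [2*t*exp(-4*t) + exp(-4*t), t*exp(-4*t)]
  [-4*t*exp(-4*t), -2*t*exp(-4*t) + exp(-4*t)]

Strategy: write A = P · J · P⁻¹ where J is a Jordan canonical form, so e^{tA} = P · e^{tJ} · P⁻¹, and e^{tJ} can be computed block-by-block.

A has Jordan form
J =
  [-4,  1]
  [ 0, -4]
(up to reordering of blocks).

Per-block formulas:
  For a 2×2 Jordan block J_2(-4): exp(t · J_2(-4)) = e^(-4t)·(I + t·N), where N is the 2×2 nilpotent shift.

After assembling e^{tJ} and conjugating by P, we get:

e^{tA} =
  [2*t*exp(-4*t) + exp(-4*t), t*exp(-4*t)]
  [-4*t*exp(-4*t), -2*t*exp(-4*t) + exp(-4*t)]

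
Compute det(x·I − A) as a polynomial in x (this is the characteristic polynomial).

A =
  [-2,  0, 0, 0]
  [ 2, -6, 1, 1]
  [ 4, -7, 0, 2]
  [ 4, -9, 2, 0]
x^4 + 8*x^3 + 24*x^2 + 32*x + 16

Expanding det(x·I − A) (e.g. by cofactor expansion or by noting that A is similar to its Jordan form J, which has the same characteristic polynomial as A) gives
  χ_A(x) = x^4 + 8*x^3 + 24*x^2 + 32*x + 16
which factors as (x + 2)^4. The eigenvalues (with algebraic multiplicities) are λ = -2 with multiplicity 4.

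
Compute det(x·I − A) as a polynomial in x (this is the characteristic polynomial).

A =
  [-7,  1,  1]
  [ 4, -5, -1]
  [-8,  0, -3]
x^3 + 15*x^2 + 75*x + 125

Expanding det(x·I − A) (e.g. by cofactor expansion or by noting that A is similar to its Jordan form J, which has the same characteristic polynomial as A) gives
  χ_A(x) = x^3 + 15*x^2 + 75*x + 125
which factors as (x + 5)^3. The eigenvalues (with algebraic multiplicities) are λ = -5 with multiplicity 3.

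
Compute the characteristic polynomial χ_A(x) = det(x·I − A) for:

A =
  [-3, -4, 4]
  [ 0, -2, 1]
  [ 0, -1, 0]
x^3 + 5*x^2 + 7*x + 3

Expanding det(x·I − A) (e.g. by cofactor expansion or by noting that A is similar to its Jordan form J, which has the same characteristic polynomial as A) gives
  χ_A(x) = x^3 + 5*x^2 + 7*x + 3
which factors as (x + 1)^2*(x + 3). The eigenvalues (with algebraic multiplicities) are λ = -3 with multiplicity 1, λ = -1 with multiplicity 2.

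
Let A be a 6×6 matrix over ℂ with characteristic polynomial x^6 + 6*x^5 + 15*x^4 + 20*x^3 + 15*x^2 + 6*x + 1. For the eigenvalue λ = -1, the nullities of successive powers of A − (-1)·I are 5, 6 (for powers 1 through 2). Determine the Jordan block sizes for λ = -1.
Block sizes for λ = -1: [2, 1, 1, 1, 1]

From the dimensions of kernels of powers, the number of Jordan blocks of size at least j is d_j − d_{j−1} where d_j = dim ker(N^j) (with d_0 = 0). Computing the differences gives [5, 1].
The number of blocks of size exactly k is (#blocks of size ≥ k) − (#blocks of size ≥ k + 1), so the partition is: 4 block(s) of size 1, 1 block(s) of size 2.
In nonincreasing order the block sizes are [2, 1, 1, 1, 1].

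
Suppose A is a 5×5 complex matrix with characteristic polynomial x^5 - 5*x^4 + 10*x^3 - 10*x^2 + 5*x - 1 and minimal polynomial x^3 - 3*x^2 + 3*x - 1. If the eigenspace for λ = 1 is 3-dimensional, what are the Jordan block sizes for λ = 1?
Block sizes for λ = 1: [3, 1, 1]

Step 1 — from the characteristic polynomial, algebraic multiplicity of λ = 1 is 5. From dim ker(A − (1)·I) = 3, there are exactly 3 Jordan blocks for λ = 1.
Step 2 — from the minimal polynomial, the factor (x − 1)^3 tells us the largest block for λ = 1 has size 3.
Step 3 — with total size 5, 3 blocks, and largest block 3, the block sizes (in nonincreasing order) are [3, 1, 1].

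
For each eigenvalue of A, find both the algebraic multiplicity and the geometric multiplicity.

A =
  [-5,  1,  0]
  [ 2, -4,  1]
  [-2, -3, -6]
λ = -5: alg = 3, geom = 1

Step 1 — factor the characteristic polynomial to read off the algebraic multiplicities:
  χ_A(x) = (x + 5)^3

Step 2 — compute geometric multiplicities via the rank-nullity identity g(λ) = n − rank(A − λI):
  rank(A − (-5)·I) = 2, so dim ker(A − (-5)·I) = n − 2 = 1

Summary:
  λ = -5: algebraic multiplicity = 3, geometric multiplicity = 1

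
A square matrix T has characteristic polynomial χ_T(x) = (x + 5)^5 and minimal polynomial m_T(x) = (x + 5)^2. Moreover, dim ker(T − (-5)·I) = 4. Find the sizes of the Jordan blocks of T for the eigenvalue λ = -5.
Block sizes for λ = -5: [2, 1, 1, 1]

Step 1 — from the characteristic polynomial, algebraic multiplicity of λ = -5 is 5. From dim ker(T − (-5)·I) = 4, there are exactly 4 Jordan blocks for λ = -5.
Step 2 — from the minimal polynomial, the factor (x + 5)^2 tells us the largest block for λ = -5 has size 2.
Step 3 — with total size 5, 4 blocks, and largest block 2, the block sizes (in nonincreasing order) are [2, 1, 1, 1].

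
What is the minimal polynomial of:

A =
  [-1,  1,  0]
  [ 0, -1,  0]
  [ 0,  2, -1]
x^2 + 2*x + 1

The characteristic polynomial is χ_A(x) = (x + 1)^3, so the eigenvalues are known. The minimal polynomial is
  m_A(x) = Π_λ (x − λ)^{k_λ}
where k_λ is the size of the *largest* Jordan block for λ (equivalently, the smallest k with (A − λI)^k v = 0 for every generalised eigenvector v of λ).

  λ = -1: largest Jordan block has size 2, contributing (x + 1)^2

So m_A(x) = (x + 1)^2 = x^2 + 2*x + 1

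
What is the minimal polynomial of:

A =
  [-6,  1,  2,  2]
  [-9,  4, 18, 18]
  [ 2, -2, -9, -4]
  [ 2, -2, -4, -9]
x^2 + 10*x + 25

The characteristic polynomial is χ_A(x) = (x + 5)^4, so the eigenvalues are known. The minimal polynomial is
  m_A(x) = Π_λ (x − λ)^{k_λ}
where k_λ is the size of the *largest* Jordan block for λ (equivalently, the smallest k with (A − λI)^k v = 0 for every generalised eigenvector v of λ).

  λ = -5: largest Jordan block has size 2, contributing (x + 5)^2

So m_A(x) = (x + 5)^2 = x^2 + 10*x + 25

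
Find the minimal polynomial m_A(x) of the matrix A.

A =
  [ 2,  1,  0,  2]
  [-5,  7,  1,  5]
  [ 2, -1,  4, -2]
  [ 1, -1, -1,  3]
x^3 - 12*x^2 + 48*x - 64

The characteristic polynomial is χ_A(x) = (x - 4)^4, so the eigenvalues are known. The minimal polynomial is
  m_A(x) = Π_λ (x − λ)^{k_λ}
where k_λ is the size of the *largest* Jordan block for λ (equivalently, the smallest k with (A − λI)^k v = 0 for every generalised eigenvector v of λ).

  λ = 4: largest Jordan block has size 3, contributing (x − 4)^3

So m_A(x) = (x - 4)^3 = x^3 - 12*x^2 + 48*x - 64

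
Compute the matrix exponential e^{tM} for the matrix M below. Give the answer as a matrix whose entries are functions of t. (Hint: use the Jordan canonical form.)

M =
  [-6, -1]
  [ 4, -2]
e^{tM} =
  [-2*t*exp(-4*t) + exp(-4*t), -t*exp(-4*t)]
  [4*t*exp(-4*t), 2*t*exp(-4*t) + exp(-4*t)]

Strategy: write M = P · J · P⁻¹ where J is a Jordan canonical form, so e^{tM} = P · e^{tJ} · P⁻¹, and e^{tJ} can be computed block-by-block.

M has Jordan form
J =
  [-4,  1]
  [ 0, -4]
(up to reordering of blocks).

Per-block formulas:
  For a 2×2 Jordan block J_2(-4): exp(t · J_2(-4)) = e^(-4t)·(I + t·N), where N is the 2×2 nilpotent shift.

After assembling e^{tJ} and conjugating by P, we get:

e^{tM} =
  [-2*t*exp(-4*t) + exp(-4*t), -t*exp(-4*t)]
  [4*t*exp(-4*t), 2*t*exp(-4*t) + exp(-4*t)]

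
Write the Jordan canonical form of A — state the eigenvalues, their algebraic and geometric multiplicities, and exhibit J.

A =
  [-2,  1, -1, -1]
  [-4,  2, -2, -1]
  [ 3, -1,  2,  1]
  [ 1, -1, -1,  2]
J_3(1) ⊕ J_1(1)

The characteristic polynomial is
  det(x·I − A) = x^4 - 4*x^3 + 6*x^2 - 4*x + 1 = (x - 1)^4

Eigenvalues and multiplicities (the geometric multiplicity of λ is n − rank(A − λI), which equals the number of Jordan blocks for λ):
  λ = 1: algebraic multiplicity = 4, geometric multiplicity = 2

Determining the block sizes for each eigenvalue:
  λ = 1: with am = 4 and gm = 2, the partition is not yet determined (e.g. several partitions of 4 into 2 parts exist). Let N = A − (1)·I. Computing rank(N^1) = 2, rank(N^2) = 1, rank(N^3) = 0; the number of blocks of size ≥ j is rank(N^{j−1}) − rank(N^j), giving [2, 1, 1]. So we have 1 block(s) of size 3, 1 block(s) of size 1 → block sizes [3, 1]

Assembling the blocks gives a Jordan form
J =
  [1, 1, 0, 0]
  [0, 1, 1, 0]
  [0, 0, 1, 0]
  [0, 0, 0, 1]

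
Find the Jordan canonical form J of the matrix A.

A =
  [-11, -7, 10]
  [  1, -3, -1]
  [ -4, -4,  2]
J_3(-4)

The characteristic polynomial is
  det(x·I − A) = x^3 + 12*x^2 + 48*x + 64 = (x + 4)^3

Eigenvalues and multiplicities (the geometric multiplicity of λ is n − rank(A − λI), which equals the number of Jordan blocks for λ):
  λ = -4: algebraic multiplicity = 3, geometric multiplicity = 1

Determining the block sizes for each eigenvalue:
  λ = -4: one block (gm = 1), so the single block has size am = 3 → block sizes [3]

Assembling the blocks gives a Jordan form
J =
  [-4,  1,  0]
  [ 0, -4,  1]
  [ 0,  0, -4]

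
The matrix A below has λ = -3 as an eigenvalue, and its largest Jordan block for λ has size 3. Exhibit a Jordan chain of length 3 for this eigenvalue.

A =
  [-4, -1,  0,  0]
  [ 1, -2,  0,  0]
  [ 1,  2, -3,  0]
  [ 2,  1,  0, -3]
A Jordan chain for λ = -3 of length 3:
v_1 = (0, 0, 1, -1)ᵀ
v_2 = (-1, 1, 1, 2)ᵀ
v_3 = (1, 0, 0, 0)ᵀ

Let N = A − (-3)·I. We want v_3 with N^3 v_3 = 0 but N^2 v_3 ≠ 0; then v_{j-1} := N · v_j for j = 3, …, 2.

Pick v_3 = (1, 0, 0, 0)ᵀ.
Then v_2 = N · v_3 = (-1, 1, 1, 2)ᵀ.
Then v_1 = N · v_2 = (0, 0, 1, -1)ᵀ.

Sanity check: (A − (-3)·I) v_1 = (0, 0, 0, 0)ᵀ = 0. ✓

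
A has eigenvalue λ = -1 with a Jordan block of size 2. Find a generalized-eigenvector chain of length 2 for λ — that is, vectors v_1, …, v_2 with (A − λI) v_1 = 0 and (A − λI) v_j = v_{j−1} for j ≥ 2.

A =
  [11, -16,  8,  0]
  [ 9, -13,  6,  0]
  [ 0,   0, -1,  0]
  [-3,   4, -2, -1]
A Jordan chain for λ = -1 of length 2:
v_1 = (12, 9, 0, -3)ᵀ
v_2 = (1, 0, 0, 0)ᵀ

Let N = A − (-1)·I. We want v_2 with N^2 v_2 = 0 but N^1 v_2 ≠ 0; then v_{j-1} := N · v_j for j = 2, …, 2.

Pick v_2 = (1, 0, 0, 0)ᵀ.
Then v_1 = N · v_2 = (12, 9, 0, -3)ᵀ.

Sanity check: (A − (-1)·I) v_1 = (0, 0, 0, 0)ᵀ = 0. ✓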